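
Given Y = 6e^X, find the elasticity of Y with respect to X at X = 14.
Elasticity = 14

Elasticity = (dY/dX) · (X/Y)

dY/dX = 6·e^X
At X = 14: dY/dX = 6·e^14, Y = 6·e^14

Elasticity = (6·e^14) · (14 / (6·e^14)) = 14

Interpretation: for a small percentage change in X, the percentage change in Y is approximately 14.00 times as large.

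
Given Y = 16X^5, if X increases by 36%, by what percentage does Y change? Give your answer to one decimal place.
365.3%

For Y = 16X^5:
If X → X(1 + 0.36)
Then Y → Y · (1 + 0.36)^5
     ≈ Y · 4.6526

Percentage change = ((1 + 0.36)^5 − 1) × 100% ≈ 365.3%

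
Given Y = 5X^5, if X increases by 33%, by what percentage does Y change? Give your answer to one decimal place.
316.2%

For Y = 5X^5:
If X → X(1 + 0.33)
Then Y → Y · (1 + 0.33)^5
     ≈ Y · 4.1616

Percentage change = ((1 + 0.33)^5 − 1) × 100% ≈ 316.2%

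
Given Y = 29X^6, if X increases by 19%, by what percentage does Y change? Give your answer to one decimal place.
184.0%

For Y = 29X^6:
If X → X(1 + 0.19)
Then Y → Y · (1 + 0.19)^6
     ≈ Y · 2.8398

Percentage change = ((1 + 0.19)^6 − 1) × 100% ≈ 184.0%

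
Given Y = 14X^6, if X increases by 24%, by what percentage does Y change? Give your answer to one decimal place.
263.5%

For Y = 14X^6:
If X → X(1 + 0.24)
Then Y → Y · (1 + 0.24)^6
     ≈ Y · 3.6352

Percentage change = ((1 + 0.24)^6 − 1) × 100% ≈ 263.5%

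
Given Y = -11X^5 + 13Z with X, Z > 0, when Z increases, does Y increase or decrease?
Y increases

Taking the partial derivative:
∂Y/∂Z = 13

∂Y/∂Z = 13 > 0 (assuming positive values)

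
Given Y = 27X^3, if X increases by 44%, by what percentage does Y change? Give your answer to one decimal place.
198.6%

For Y = 27X^3:
If X → X(1 + 0.44)
Then Y → Y · (1 + 0.44)^3
     ≈ Y · 2.9860

Percentage change = ((1 + 0.44)^3 − 1) × 100% ≈ 198.6%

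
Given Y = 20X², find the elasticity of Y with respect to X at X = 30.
Elasticity = 2

Elasticity = (dY/dX) · (X/Y)

dY/dX = 40·X
At X = 30: dY/dX = 1200, Y = 18000

Elasticity = 1200 · (30 / 18000) = 2

Interpretation: for a small percentage change in X, the percentage change in Y is approximately 2.00 times as large.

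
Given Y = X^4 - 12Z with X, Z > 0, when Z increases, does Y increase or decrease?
Y decreases

Taking the partial derivative:
∂Y/∂Z = -12

∂Y/∂Z = -12 < 0 (assuming positive values)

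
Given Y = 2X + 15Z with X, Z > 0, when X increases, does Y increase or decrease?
Y increases

Taking the partial derivative:
∂Y/∂X = 2

∂Y/∂X = 2 > 0 (assuming positive values)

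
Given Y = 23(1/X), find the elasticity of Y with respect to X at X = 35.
Elasticity = -1

Elasticity = (dY/dX) · (X/Y)

dY/dX = -23/X²
At X = 35: dY/dX = -23/1225, Y = 23/35

Elasticity = (-23/1225) · (35 / (23/35)) = -1

Interpretation: for a small percentage change in X, the percentage change in Y is approximately -1.00 times as large.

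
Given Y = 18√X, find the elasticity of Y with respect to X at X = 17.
Elasticity = 1/2

Elasticity = (dY/dX) · (X/Y)

dY/dX = 9/√X
At X = 17: dY/dX = 9·√17/17, Y = 18·√17

Elasticity = (9·√17/17) · (17 / (18·√17)) = 1/2

Interpretation: for a small percentage change in X, the percentage change in Y is approximately 0.50 times as large.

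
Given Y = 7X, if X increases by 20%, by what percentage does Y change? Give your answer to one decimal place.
20.0%

For Y = 7X:
If X → X(1 + 0.2)
Then Y → Y · (1 + 0.2)^1
     = Y · 1.2000

Percentage change = ((1 + 0.2)^1 − 1) × 100% = 20.0%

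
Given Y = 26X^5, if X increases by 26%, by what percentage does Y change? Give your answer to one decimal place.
217.6%

For Y = 26X^5:
If X → X(1 + 0.26)
Then Y → Y · (1 + 0.26)^5
     ≈ Y · 3.1758

Percentage change = ((1 + 0.26)^5 − 1) × 100% ≈ 217.6%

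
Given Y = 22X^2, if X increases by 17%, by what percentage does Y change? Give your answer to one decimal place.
36.9%

For Y = 22X^2:
If X → X(1 + 0.17)
Then Y → Y · (1 + 0.17)^2
     = Y · 1.3689

Percentage change = ((1 + 0.17)^2 − 1) × 100% ≈ 36.9%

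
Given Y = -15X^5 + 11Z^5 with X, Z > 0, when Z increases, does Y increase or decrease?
Y increases

Taking the partial derivative:
∂Y/∂Z = 55Z^4

∂Y/∂Z = 55Z^4 > 0 (assuming positive values)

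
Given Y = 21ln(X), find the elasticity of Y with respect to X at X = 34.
Elasticity = 1/ln(34) ≈ 0.2836

Elasticity = (dY/dX) · (X/Y)

dY/dX = 21/X
At X = 34: dY/dX = 21/34, Y = 21·ln(34)

Elasticity = (21/34) · (34 / (21·ln(34))) = 1/ln(34) ≈ 0.2836

Interpretation: for a small percentage change in X, the percentage change in Y is approximately 0.28 times as large.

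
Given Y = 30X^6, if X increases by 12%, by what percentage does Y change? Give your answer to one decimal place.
97.4%

For Y = 30X^6:
If X → X(1 + 0.12)
Then Y → Y · (1 + 0.12)^6
     ≈ Y · 1.9738

Percentage change = ((1 + 0.12)^6 − 1) × 100% ≈ 97.4%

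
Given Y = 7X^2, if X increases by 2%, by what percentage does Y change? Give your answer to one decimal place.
4.0%

For Y = 7X^2:
If X → X(1 + 0.02)
Then Y → Y · (1 + 0.02)^2
     = Y · 1.0404

Percentage change = ((1 + 0.02)^2 − 1) × 100% ≈ 4.0%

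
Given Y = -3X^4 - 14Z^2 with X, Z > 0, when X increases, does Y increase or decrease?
Y decreases

Taking the partial derivative:
∂Y/∂X = -12X^3

∂Y/∂X = -12X^3 < 0 (assuming positive values)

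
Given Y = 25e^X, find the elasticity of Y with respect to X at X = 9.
Elasticity = 9

Elasticity = (dY/dX) · (X/Y)

dY/dX = 25·e^X
At X = 9: dY/dX = 25·e^9, Y = 25·e^9

Elasticity = (25·e^9) · (9 / (25·e^9)) = 9

Interpretation: for a small percentage change in X, the percentage change in Y is approximately 9.00 times as large.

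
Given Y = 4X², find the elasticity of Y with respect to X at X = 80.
Elasticity = 2

Elasticity = (dY/dX) · (X/Y)

dY/dX = 8·X
At X = 80: dY/dX = 640, Y = 25600

Elasticity = 640 · (80 / 25600) = 2

Interpretation: for a small percentage change in X, the percentage change in Y is approximately 2.00 times as large.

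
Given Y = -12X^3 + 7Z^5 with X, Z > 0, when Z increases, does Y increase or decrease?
Y increases

Taking the partial derivative:
∂Y/∂Z = 35Z^4

∂Y/∂Z = 35Z^4 > 0 (assuming positive values)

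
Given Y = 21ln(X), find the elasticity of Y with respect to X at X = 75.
Elasticity = 1/ln(75) ≈ 0.2316

Elasticity = (dY/dX) · (X/Y)

dY/dX = 21/X
At X = 75: dY/dX = 7/25, Y = 21·ln(75)

Elasticity = (7/25) · (75 / (21·ln(75))) = 1/ln(75) ≈ 0.2316

Interpretation: for a small percentage change in X, the percentage change in Y is approximately 0.23 times as large.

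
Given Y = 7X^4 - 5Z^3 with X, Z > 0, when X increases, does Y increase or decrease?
Y increases

Taking the partial derivative:
∂Y/∂X = 28X^3

∂Y/∂X = 28X^3 > 0 (assuming positive values)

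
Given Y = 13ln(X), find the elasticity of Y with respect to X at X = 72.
Elasticity = 1/ln(72) ≈ 0.2338

Elasticity = (dY/dX) · (X/Y)

dY/dX = 13/X
At X = 72: dY/dX = 13/72, Y = 13·ln(72)

Elasticity = (13/72) · (72 / (13·ln(72))) = 1/ln(72) ≈ 0.2338

Interpretation: for a small percentage change in X, the percentage change in Y is approximately 0.23 times as large.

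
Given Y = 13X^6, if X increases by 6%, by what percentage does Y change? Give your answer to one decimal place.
41.9%

For Y = 13X^6:
If X → X(1 + 0.06)
Then Y → Y · (1 + 0.06)^6
     ≈ Y · 1.4185

Percentage change = ((1 + 0.06)^6 − 1) × 100% ≈ 41.9%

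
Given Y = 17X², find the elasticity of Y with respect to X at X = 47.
Elasticity = 2

Elasticity = (dY/dX) · (X/Y)

dY/dX = 34·X
At X = 47: dY/dX = 1598, Y = 37553

Elasticity = 1598 · (47 / 37553) = 2

Interpretation: for a small percentage change in X, the percentage change in Y is approximately 2.00 times as large.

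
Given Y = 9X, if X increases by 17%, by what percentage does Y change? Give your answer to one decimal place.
17.0%

For Y = 9X:
If X → X(1 + 0.17)
Then Y → Y · (1 + 0.17)^1
     = Y · 1.1700

Percentage change = ((1 + 0.17)^1 − 1) × 100% = 17.0%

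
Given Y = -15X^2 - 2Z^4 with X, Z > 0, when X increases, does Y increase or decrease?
Y decreases

Taking the partial derivative:
∂Y/∂X = -30X

∂Y/∂X = -30X < 0 (assuming positive values)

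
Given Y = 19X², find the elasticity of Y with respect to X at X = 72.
Elasticity = 2

Elasticity = (dY/dX) · (X/Y)

dY/dX = 38·X
At X = 72: dY/dX = 2736, Y = 98496

Elasticity = 2736 · (72 / 98496) = 2

Interpretation: for a small percentage change in X, the percentage change in Y is approximately 2.00 times as large.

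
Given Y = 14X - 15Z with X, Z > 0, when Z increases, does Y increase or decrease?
Y decreases

Taking the partial derivative:
∂Y/∂Z = -15

∂Y/∂Z = -15 < 0 (assuming positive values)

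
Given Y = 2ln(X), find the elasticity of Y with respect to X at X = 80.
Elasticity = 1/ln(80) ≈ 0.2282

Elasticity = (dY/dX) · (X/Y)

dY/dX = 2/X
At X = 80: dY/dX = 1/40, Y = 2·ln(80)

Elasticity = (1/40) · (80 / (2·ln(80))) = 1/ln(80) ≈ 0.2282

Interpretation: for a small percentage change in X, the percentage change in Y is approximately 0.23 times as large.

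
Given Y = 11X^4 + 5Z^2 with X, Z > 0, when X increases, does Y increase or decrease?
Y increases

Taking the partial derivative:
∂Y/∂X = 44X^3

∂Y/∂X = 44X^3 > 0 (assuming positive values)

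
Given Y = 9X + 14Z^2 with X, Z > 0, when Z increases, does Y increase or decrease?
Y increases

Taking the partial derivative:
∂Y/∂Z = 28Z

∂Y/∂Z = 28Z > 0 (assuming positive values)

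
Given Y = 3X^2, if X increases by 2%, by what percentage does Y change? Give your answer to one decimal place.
4.0%

For Y = 3X^2:
If X → X(1 + 0.02)
Then Y → Y · (1 + 0.02)^2
     = Y · 1.0404

Percentage change = ((1 + 0.02)^2 − 1) × 100% ≈ 4.0%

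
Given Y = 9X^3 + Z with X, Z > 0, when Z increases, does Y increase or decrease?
Y increases

Taking the partial derivative:
∂Y/∂Z = 1

∂Y/∂Z = 1 > 0 (assuming positive values)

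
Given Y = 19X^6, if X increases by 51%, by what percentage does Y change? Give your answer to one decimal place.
1085.4%

For Y = 19X^6:
If X → X(1 + 0.51)
Then Y → Y · (1 + 0.51)^6
     ≈ Y · 11.8539

Percentage change = ((1 + 0.51)^6 − 1) × 100% ≈ 1085.4%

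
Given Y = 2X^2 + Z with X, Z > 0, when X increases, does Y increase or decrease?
Y increases

Taking the partial derivative:
∂Y/∂X = 4X

∂Y/∂X = 4X > 0 (assuming positive values)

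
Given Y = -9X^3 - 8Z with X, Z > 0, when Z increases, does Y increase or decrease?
Y decreases

Taking the partial derivative:
∂Y/∂Z = -8

∂Y/∂Z = -8 < 0 (assuming positive values)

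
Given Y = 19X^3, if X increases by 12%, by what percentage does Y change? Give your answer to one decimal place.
40.5%

For Y = 19X^3:
If X → X(1 + 0.12)
Then Y → Y · (1 + 0.12)^3
     ≈ Y · 1.4049

Percentage change = ((1 + 0.12)^3 − 1) × 100% ≈ 40.5%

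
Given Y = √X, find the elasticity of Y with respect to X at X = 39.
Elasticity = 1/2

Elasticity = (dY/dX) · (X/Y)

dY/dX = 1/(2·√X)
At X = 39: dY/dX = √39/78, Y = √39

Elasticity = (√39/78) · (39 / (√39)) = 1/2

Interpretation: for a small percentage change in X, the percentage change in Y is approximately 0.50 times as large.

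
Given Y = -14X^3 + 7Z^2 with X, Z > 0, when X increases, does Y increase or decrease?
Y decreases

Taking the partial derivative:
∂Y/∂X = -42X^2

∂Y/∂X = -42X^2 < 0 (assuming positive values)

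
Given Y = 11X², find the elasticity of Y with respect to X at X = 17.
Elasticity = 2

Elasticity = (dY/dX) · (X/Y)

dY/dX = 22·X
At X = 17: dY/dX = 374, Y = 3179

Elasticity = 374 · (17 / 3179) = 2

Interpretation: for a small percentage change in X, the percentage change in Y is approximately 2.00 times as large.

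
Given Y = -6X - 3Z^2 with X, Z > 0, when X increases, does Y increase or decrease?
Y decreases

Taking the partial derivative:
∂Y/∂X = -6

∂Y/∂X = -6 < 0 (assuming positive values)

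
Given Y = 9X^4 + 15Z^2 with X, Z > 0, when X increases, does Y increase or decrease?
Y increases

Taking the partial derivative:
∂Y/∂X = 36X^3

∂Y/∂X = 36X^3 > 0 (assuming positive values)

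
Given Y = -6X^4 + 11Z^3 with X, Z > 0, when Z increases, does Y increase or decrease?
Y increases

Taking the partial derivative:
∂Y/∂Z = 33Z^2

∂Y/∂Z = 33Z^2 > 0 (assuming positive values)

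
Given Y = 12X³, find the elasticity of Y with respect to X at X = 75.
Elasticity = 3

Elasticity = (dY/dX) · (X/Y)

dY/dX = 36·X²
At X = 75: dY/dX = 202500, Y = 5062500

Elasticity = 202500 · (75 / 5062500) = 3

Interpretation: for a small percentage change in X, the percentage change in Y is approximately 3.00 times as large.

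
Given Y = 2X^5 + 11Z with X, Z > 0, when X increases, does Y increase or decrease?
Y increases

Taking the partial derivative:
∂Y/∂X = 10X^4

∂Y/∂X = 10X^4 > 0 (assuming positive values)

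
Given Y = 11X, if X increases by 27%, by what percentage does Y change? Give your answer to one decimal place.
27.0%

For Y = 11X:
If X → X(1 + 0.27)
Then Y → Y · (1 + 0.27)^1
     = Y · 1.2700

Percentage change = ((1 + 0.27)^1 − 1) × 100% = 27.0%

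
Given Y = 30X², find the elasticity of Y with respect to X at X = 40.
Elasticity = 2

Elasticity = (dY/dX) · (X/Y)

dY/dX = 60·X
At X = 40: dY/dX = 2400, Y = 48000

Elasticity = 2400 · (40 / 48000) = 2

Interpretation: for a small percentage change in X, the percentage change in Y is approximately 2.00 times as large.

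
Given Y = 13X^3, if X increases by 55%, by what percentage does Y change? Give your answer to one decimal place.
272.4%

For Y = 13X^3:
If X → X(1 + 0.55)
Then Y → Y · (1 + 0.55)^3
     ≈ Y · 3.7239

Percentage change = ((1 + 0.55)^3 − 1) × 100% ≈ 272.4%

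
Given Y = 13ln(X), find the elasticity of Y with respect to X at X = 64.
Elasticity = 1/ln(64) ≈ 0.2404

Elasticity = (dY/dX) · (X/Y)

dY/dX = 13/X
At X = 64: dY/dX = 13/64, Y = 13·ln(64)

Elasticity = (13/64) · (64 / (13·ln(64))) = 1/ln(64) ≈ 0.2404

Interpretation: for a small percentage change in X, the percentage change in Y is approximately 0.24 times as large.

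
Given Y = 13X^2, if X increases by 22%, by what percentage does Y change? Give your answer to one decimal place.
48.8%

For Y = 13X^2:
If X → X(1 + 0.22)
Then Y → Y · (1 + 0.22)^2
     = Y · 1.4884

Percentage change = ((1 + 0.22)^2 − 1) × 100% ≈ 48.8%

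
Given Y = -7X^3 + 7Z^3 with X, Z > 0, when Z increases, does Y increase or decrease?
Y increases

Taking the partial derivative:
∂Y/∂Z = 21Z^2

∂Y/∂Z = 21Z^2 > 0 (assuming positive values)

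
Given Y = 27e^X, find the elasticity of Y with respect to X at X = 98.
Elasticity = 98

Elasticity = (dY/dX) · (X/Y)

dY/dX = 27·e^X
At X = 98: dY/dX = 27·e^98, Y = 27·e^98

Elasticity = (27·e^98) · (98 / (27·e^98)) = 98

Interpretation: for a small percentage change in X, the percentage change in Y is approximately 98.00 times as large.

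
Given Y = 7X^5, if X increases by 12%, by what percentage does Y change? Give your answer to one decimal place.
76.2%

For Y = 7X^5:
If X → X(1 + 0.12)
Then Y → Y · (1 + 0.12)^5
     ≈ Y · 1.7623

Percentage change = ((1 + 0.12)^5 − 1) × 100% ≈ 76.2%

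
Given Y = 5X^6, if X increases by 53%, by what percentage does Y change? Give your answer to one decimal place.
1182.8%

For Y = 5X^6:
If X → X(1 + 0.53)
Then Y → Y · (1 + 0.53)^6
     ≈ Y · 12.8277

Percentage change = ((1 + 0.53)^6 − 1) × 100% ≈ 1182.8%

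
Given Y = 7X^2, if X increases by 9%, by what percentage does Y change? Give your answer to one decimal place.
18.8%

For Y = 7X^2:
If X → X(1 + 0.09)
Then Y → Y · (1 + 0.09)^2
     = Y · 1.1881

Percentage change = ((1 + 0.09)^2 − 1) × 100% ≈ 18.8%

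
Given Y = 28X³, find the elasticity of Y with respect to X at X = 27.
Elasticity = 3

Elasticity = (dY/dX) · (X/Y)

dY/dX = 84·X²
At X = 27: dY/dX = 61236, Y = 551124

Elasticity = 61236 · (27 / 551124) = 3

Interpretation: for a small percentage change in X, the percentage change in Y is approximately 3.00 times as large.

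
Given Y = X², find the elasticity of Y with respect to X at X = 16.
Elasticity = 2

Elasticity = (dY/dX) · (X/Y)

dY/dX = 2·X
At X = 16: dY/dX = 32, Y = 256

Elasticity = 32 · (16 / 256) = 2

Interpretation: for a small percentage change in X, the percentage change in Y is approximately 2.00 times as large.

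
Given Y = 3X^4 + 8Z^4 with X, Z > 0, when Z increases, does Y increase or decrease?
Y increases

Taking the partial derivative:
∂Y/∂Z = 32Z^3

∂Y/∂Z = 32Z^3 > 0 (assuming positive values)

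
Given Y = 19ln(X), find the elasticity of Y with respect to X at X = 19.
Elasticity = 1/ln(19) ≈ 0.3396

Elasticity = (dY/dX) · (X/Y)

dY/dX = 19/X
At X = 19: dY/dX = 1, Y = 19·ln(19)

Elasticity = 1 · (19 / (19·ln(19))) = 1/ln(19) ≈ 0.3396

Interpretation: for a small percentage change in X, the percentage change in Y is approximately 0.34 times as large.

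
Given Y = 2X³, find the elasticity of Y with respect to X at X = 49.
Elasticity = 3

Elasticity = (dY/dX) · (X/Y)

dY/dX = 6·X²
At X = 49: dY/dX = 14406, Y = 235298

Elasticity = 14406 · (49 / 235298) = 3

Interpretation: for a small percentage change in X, the percentage change in Y is approximately 3.00 times as large.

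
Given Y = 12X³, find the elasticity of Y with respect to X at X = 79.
Elasticity = 3

Elasticity = (dY/dX) · (X/Y)

dY/dX = 36·X²
At X = 79: dY/dX = 224676, Y = 5916468

Elasticity = 224676 · (79 / 5916468) = 3

Interpretation: for a small percentage change in X, the percentage change in Y is approximately 3.00 times as large.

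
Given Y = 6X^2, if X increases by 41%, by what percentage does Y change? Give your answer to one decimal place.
98.8%

For Y = 6X^2:
If X → X(1 + 0.41)
Then Y → Y · (1 + 0.41)^2
     = Y · 1.9881

Percentage change = ((1 + 0.41)^2 − 1) × 100% ≈ 98.8%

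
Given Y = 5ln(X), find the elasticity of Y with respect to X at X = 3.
Elasticity = 1/ln(3) ≈ 0.9102

Elasticity = (dY/dX) · (X/Y)

dY/dX = 5/X
At X = 3: dY/dX = 5/3, Y = 5·ln(3)

Elasticity = (5/3) · (3 / (5·ln(3))) = 1/ln(3) ≈ 0.9102

Interpretation: for a small percentage change in X, the percentage change in Y is approximately 0.91 times as large.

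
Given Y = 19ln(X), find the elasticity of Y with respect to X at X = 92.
Elasticity = 1/ln(92) ≈ 0.2212

Elasticity = (dY/dX) · (X/Y)

dY/dX = 19/X
At X = 92: dY/dX = 19/92, Y = 19·ln(92)

Elasticity = (19/92) · (92 / (19·ln(92))) = 1/ln(92) ≈ 0.2212

Interpretation: for a small percentage change in X, the percentage change in Y is approximately 0.22 times as large.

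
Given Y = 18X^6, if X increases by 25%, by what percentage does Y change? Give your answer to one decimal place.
281.5%

For Y = 18X^6:
If X → X(1 + 0.25)
Then Y → Y · (1 + 0.25)^6
     ≈ Y · 3.8147

Percentage change = ((1 + 0.25)^6 − 1) × 100% ≈ 281.5%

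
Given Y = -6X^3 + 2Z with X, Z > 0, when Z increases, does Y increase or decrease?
Y increases

Taking the partial derivative:
∂Y/∂Z = 2

∂Y/∂Z = 2 > 0 (assuming positive values)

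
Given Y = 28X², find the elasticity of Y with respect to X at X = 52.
Elasticity = 2

Elasticity = (dY/dX) · (X/Y)

dY/dX = 56·X
At X = 52: dY/dX = 2912, Y = 75712

Elasticity = 2912 · (52 / 75712) = 2

Interpretation: for a small percentage change in X, the percentage change in Y is approximately 2.00 times as large.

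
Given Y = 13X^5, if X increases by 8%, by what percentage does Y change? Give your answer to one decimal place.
46.9%

For Y = 13X^5:
If X → X(1 + 0.08)
Then Y → Y · (1 + 0.08)^5
     ≈ Y · 1.4693

Percentage change = ((1 + 0.08)^5 − 1) × 100% ≈ 46.9%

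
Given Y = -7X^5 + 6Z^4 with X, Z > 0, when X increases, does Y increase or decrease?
Y decreases

Taking the partial derivative:
∂Y/∂X = -35X^4

∂Y/∂X = -35X^4 < 0 (assuming positive values)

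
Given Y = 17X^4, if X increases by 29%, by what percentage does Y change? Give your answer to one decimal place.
176.9%

For Y = 17X^4:
If X → X(1 + 0.29)
Then Y → Y · (1 + 0.29)^4
     ≈ Y · 2.7692

Percentage change = ((1 + 0.29)^4 − 1) × 100% ≈ 176.9%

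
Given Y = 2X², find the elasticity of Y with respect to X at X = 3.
Elasticity = 2

Elasticity = (dY/dX) · (X/Y)

dY/dX = 4·X
At X = 3: dY/dX = 12, Y = 18

Elasticity = 12 · (3 / 18) = 2

Interpretation: for a small percentage change in X, the percentage change in Y is approximately 2.00 times as large.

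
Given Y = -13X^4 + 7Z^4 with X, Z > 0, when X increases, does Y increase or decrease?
Y decreases

Taking the partial derivative:
∂Y/∂X = -52X^3

∂Y/∂X = -52X^3 < 0 (assuming positive values)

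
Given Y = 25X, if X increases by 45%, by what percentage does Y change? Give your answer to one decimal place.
45.0%

For Y = 25X:
If X → X(1 + 0.45)
Then Y → Y · (1 + 0.45)^1
     = Y · 1.4500

Percentage change = ((1 + 0.45)^1 − 1) × 100% = 45.0%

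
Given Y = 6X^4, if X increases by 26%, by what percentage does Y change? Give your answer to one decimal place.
152.0%

For Y = 6X^4:
If X → X(1 + 0.26)
Then Y → Y · (1 + 0.26)^4
     ≈ Y · 2.5205

Percentage change = ((1 + 0.26)^4 − 1) × 100% ≈ 152.0%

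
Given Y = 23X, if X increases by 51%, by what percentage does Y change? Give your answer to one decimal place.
51.0%

For Y = 23X:
If X → X(1 + 0.51)
Then Y → Y · (1 + 0.51)^1
     = Y · 1.5100

Percentage change = ((1 + 0.51)^1 − 1) × 100% = 51.0%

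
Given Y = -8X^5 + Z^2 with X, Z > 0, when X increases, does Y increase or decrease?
Y decreases

Taking the partial derivative:
∂Y/∂X = -40X^4

∂Y/∂X = -40X^4 < 0 (assuming positive values)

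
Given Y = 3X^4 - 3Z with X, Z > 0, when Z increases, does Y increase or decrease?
Y decreases

Taking the partial derivative:
∂Y/∂Z = -3

∂Y/∂Z = -3 < 0 (assuming positive values)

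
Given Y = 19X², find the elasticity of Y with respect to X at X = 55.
Elasticity = 2

Elasticity = (dY/dX) · (X/Y)

dY/dX = 38·X
At X = 55: dY/dX = 2090, Y = 57475

Elasticity = 2090 · (55 / 57475) = 2

Interpretation: for a small percentage change in X, the percentage change in Y is approximately 2.00 times as large.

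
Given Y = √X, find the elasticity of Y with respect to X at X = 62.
Elasticity = 1/2

Elasticity = (dY/dX) · (X/Y)

dY/dX = 1/(2·√X)
At X = 62: dY/dX = √62/124, Y = √62

Elasticity = (√62/124) · (62 / (√62)) = 1/2

Interpretation: for a small percentage change in X, the percentage change in Y is approximately 0.50 times as large.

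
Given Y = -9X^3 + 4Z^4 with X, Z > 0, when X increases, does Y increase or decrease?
Y decreases

Taking the partial derivative:
∂Y/∂X = -27X^2

∂Y/∂X = -27X^2 < 0 (assuming positive values)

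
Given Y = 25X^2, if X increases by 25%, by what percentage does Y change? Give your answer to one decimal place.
56.3%

For Y = 25X^2:
If X → X(1 + 0.25)
Then Y → Y · (1 + 0.25)^2
     = Y · 1.5625

Percentage change = ((1 + 0.25)^2 − 1) × 100% ≈ 56.3%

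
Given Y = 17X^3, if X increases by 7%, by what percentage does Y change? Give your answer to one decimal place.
22.5%

For Y = 17X^3:
If X → X(1 + 0.07)
Then Y → Y · (1 + 0.07)^3
     ≈ Y · 1.2250

Percentage change = ((1 + 0.07)^3 − 1) × 100% ≈ 22.5%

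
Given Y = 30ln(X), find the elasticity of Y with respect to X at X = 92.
Elasticity = 1/ln(92) ≈ 0.2212

Elasticity = (dY/dX) · (X/Y)

dY/dX = 30/X
At X = 92: dY/dX = 15/46, Y = 30·ln(92)

Elasticity = (15/46) · (92 / (30·ln(92))) = 1/ln(92) ≈ 0.2212

Interpretation: for a small percentage change in X, the percentage change in Y is approximately 0.22 times as large.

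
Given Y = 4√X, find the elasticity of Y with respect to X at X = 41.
Elasticity = 1/2

Elasticity = (dY/dX) · (X/Y)

dY/dX = 2/√X
At X = 41: dY/dX = 2·√41/41, Y = 4·√41

Elasticity = (2·√41/41) · (41 / (4·√41)) = 1/2

Interpretation: for a small percentage change in X, the percentage change in Y is approximately 0.50 times as large.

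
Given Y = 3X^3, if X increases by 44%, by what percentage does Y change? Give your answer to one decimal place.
198.6%

For Y = 3X^3:
If X → X(1 + 0.44)
Then Y → Y · (1 + 0.44)^3
     ≈ Y · 2.9860

Percentage change = ((1 + 0.44)^3 − 1) × 100% ≈ 198.6%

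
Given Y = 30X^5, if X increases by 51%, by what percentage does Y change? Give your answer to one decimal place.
685.0%

For Y = 30X^5:
If X → X(1 + 0.51)
Then Y → Y · (1 + 0.51)^5
     ≈ Y · 7.8503

Percentage change = ((1 + 0.51)^5 − 1) × 100% ≈ 685.0%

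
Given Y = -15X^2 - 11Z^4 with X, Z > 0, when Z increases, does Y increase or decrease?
Y decreases

Taking the partial derivative:
∂Y/∂Z = -44Z^3

∂Y/∂Z = -44Z^3 < 0 (assuming positive values)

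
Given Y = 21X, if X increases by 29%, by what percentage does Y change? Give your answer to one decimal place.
29.0%

For Y = 21X:
If X → X(1 + 0.29)
Then Y → Y · (1 + 0.29)^1
     = Y · 1.2900

Percentage change = ((1 + 0.29)^1 − 1) × 100% = 29.0%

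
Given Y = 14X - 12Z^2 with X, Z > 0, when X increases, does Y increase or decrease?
Y increases

Taking the partial derivative:
∂Y/∂X = 14

∂Y/∂X = 14 > 0 (assuming positive values)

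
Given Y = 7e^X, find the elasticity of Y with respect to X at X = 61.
Elasticity = 61

Elasticity = (dY/dX) · (X/Y)

dY/dX = 7·e^X
At X = 61: dY/dX = 7·e^61, Y = 7·e^61

Elasticity = (7·e^61) · (61 / (7·e^61)) = 61

Interpretation: for a small percentage change in X, the percentage change in Y is approximately 61.00 times as large.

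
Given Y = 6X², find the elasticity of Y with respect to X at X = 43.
Elasticity = 2

Elasticity = (dY/dX) · (X/Y)

dY/dX = 12·X
At X = 43: dY/dX = 516, Y = 11094

Elasticity = 516 · (43 / 11094) = 2

Interpretation: for a small percentage change in X, the percentage change in Y is approximately 2.00 times as large.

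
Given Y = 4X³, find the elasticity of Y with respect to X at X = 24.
Elasticity = 3

Elasticity = (dY/dX) · (X/Y)

dY/dX = 12·X²
At X = 24: dY/dX = 6912, Y = 55296

Elasticity = 6912 · (24 / 55296) = 3

Interpretation: for a small percentage change in X, the percentage change in Y is approximately 3.00 times as large.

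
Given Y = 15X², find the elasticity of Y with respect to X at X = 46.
Elasticity = 2

Elasticity = (dY/dX) · (X/Y)

dY/dX = 30·X
At X = 46: dY/dX = 1380, Y = 31740

Elasticity = 1380 · (46 / 31740) = 2

Interpretation: for a small percentage change in X, the percentage change in Y is approximately 2.00 times as large.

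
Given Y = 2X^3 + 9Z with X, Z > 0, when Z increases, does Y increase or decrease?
Y increases

Taking the partial derivative:
∂Y/∂Z = 9

∂Y/∂Z = 9 > 0 (assuming positive values)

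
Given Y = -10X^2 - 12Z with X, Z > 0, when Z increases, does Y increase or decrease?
Y decreases

Taking the partial derivative:
∂Y/∂Z = -12

∂Y/∂Z = -12 < 0 (assuming positive values)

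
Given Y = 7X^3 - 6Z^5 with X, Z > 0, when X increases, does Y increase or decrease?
Y increases

Taking the partial derivative:
∂Y/∂X = 21X^2

∂Y/∂X = 21X^2 > 0 (assuming positive values)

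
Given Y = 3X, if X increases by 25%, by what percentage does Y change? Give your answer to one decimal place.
25.0%

For Y = 3X:
If X → X(1 + 0.25)
Then Y → Y · (1 + 0.25)^1
     = Y · 1.2500

Percentage change = ((1 + 0.25)^1 − 1) × 100% = 25.0%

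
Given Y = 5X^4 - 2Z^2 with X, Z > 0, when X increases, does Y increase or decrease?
Y increases

Taking the partial derivative:
∂Y/∂X = 20X^3

∂Y/∂X = 20X^3 > 0 (assuming positive values)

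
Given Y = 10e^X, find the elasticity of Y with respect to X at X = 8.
Elasticity = 8

Elasticity = (dY/dX) · (X/Y)

dY/dX = 10·e^X
At X = 8: dY/dX = 10·e^8, Y = 10·e^8

Elasticity = (10·e^8) · (8 / (10·e^8)) = 8

Interpretation: for a small percentage change in X, the percentage change in Y is approximately 8.00 times as large.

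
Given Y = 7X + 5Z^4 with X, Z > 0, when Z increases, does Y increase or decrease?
Y increases

Taking the partial derivative:
∂Y/∂Z = 20Z^3

∂Y/∂Z = 20Z^3 > 0 (assuming positive values)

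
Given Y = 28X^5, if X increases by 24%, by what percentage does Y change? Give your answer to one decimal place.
193.2%

For Y = 28X^5:
If X → X(1 + 0.24)
Then Y → Y · (1 + 0.24)^5
     ≈ Y · 2.9316

Percentage change = ((1 + 0.24)^5 − 1) × 100% ≈ 193.2%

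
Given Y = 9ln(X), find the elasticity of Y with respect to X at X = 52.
Elasticity = 1/ln(52) ≈ 0.2531

Elasticity = (dY/dX) · (X/Y)

dY/dX = 9/X
At X = 52: dY/dX = 9/52, Y = 9·ln(52)

Elasticity = (9/52) · (52 / (9·ln(52))) = 1/ln(52) ≈ 0.2531

Interpretation: for a small percentage change in X, the percentage change in Y is approximately 0.25 times as large.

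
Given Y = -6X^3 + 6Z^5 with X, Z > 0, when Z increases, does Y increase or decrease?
Y increases

Taking the partial derivative:
∂Y/∂Z = 30Z^4

∂Y/∂Z = 30Z^4 > 0 (assuming positive values)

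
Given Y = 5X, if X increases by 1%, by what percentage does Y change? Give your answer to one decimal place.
1.0%

For Y = 5X:
If X → X(1 + 0.01)
Then Y → Y · (1 + 0.01)^1
     = Y · 1.0100

Percentage change = ((1 + 0.01)^1 − 1) × 100% = 1.0%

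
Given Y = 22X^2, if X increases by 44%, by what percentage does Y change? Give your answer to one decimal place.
107.4%

For Y = 22X^2:
If X → X(1 + 0.44)
Then Y → Y · (1 + 0.44)^2
     = Y · 2.0736

Percentage change = ((1 + 0.44)^2 − 1) × 100% ≈ 107.4%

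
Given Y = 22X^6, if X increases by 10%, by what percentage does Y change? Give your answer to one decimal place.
77.2%

For Y = 22X^6:
If X → X(1 + 0.1)
Then Y → Y · (1 + 0.1)^6
     ≈ Y · 1.7716

Percentage change = ((1 + 0.1)^6 − 1) × 100% ≈ 77.2%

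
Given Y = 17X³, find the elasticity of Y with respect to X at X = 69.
Elasticity = 3

Elasticity = (dY/dX) · (X/Y)

dY/dX = 51·X²
At X = 69: dY/dX = 242811, Y = 5584653

Elasticity = 242811 · (69 / 5584653) = 3

Interpretation: for a small percentage change in X, the percentage change in Y is approximately 3.00 times as large.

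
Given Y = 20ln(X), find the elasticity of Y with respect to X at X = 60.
Elasticity = 1/ln(60) ≈ 0.2442

Elasticity = (dY/dX) · (X/Y)

dY/dX = 20/X
At X = 60: dY/dX = 1/3, Y = 20·ln(60)

Elasticity = (1/3) · (60 / (20·ln(60))) = 1/ln(60) ≈ 0.2442

Interpretation: for a small percentage change in X, the percentage change in Y is approximately 0.24 times as large.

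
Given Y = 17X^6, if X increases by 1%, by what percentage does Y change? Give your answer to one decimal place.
6.2%

For Y = 17X^6:
If X → X(1 + 0.01)
Then Y → Y · (1 + 0.01)^6
     ≈ Y · 1.0615

Percentage change = ((1 + 0.01)^6 − 1) × 100% ≈ 6.2%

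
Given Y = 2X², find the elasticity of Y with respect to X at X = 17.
Elasticity = 2

Elasticity = (dY/dX) · (X/Y)

dY/dX = 4·X
At X = 17: dY/dX = 68, Y = 578

Elasticity = 68 · (17 / 578) = 2

Interpretation: for a small percentage change in X, the percentage change in Y is approximately 2.00 times as large.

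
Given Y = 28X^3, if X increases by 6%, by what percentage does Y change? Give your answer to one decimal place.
19.1%

For Y = 28X^3:
If X → X(1 + 0.06)
Then Y → Y · (1 + 0.06)^3
     ≈ Y · 1.1910

Percentage change = ((1 + 0.06)^3 − 1) × 100% ≈ 19.1%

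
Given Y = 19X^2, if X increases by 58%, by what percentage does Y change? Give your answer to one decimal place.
149.6%

For Y = 19X^2:
If X → X(1 + 0.58)
Then Y → Y · (1 + 0.58)^2
     = Y · 2.4964

Percentage change = ((1 + 0.58)^2 − 1) × 100% ≈ 149.6%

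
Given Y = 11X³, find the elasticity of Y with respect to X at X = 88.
Elasticity = 3

Elasticity = (dY/dX) · (X/Y)

dY/dX = 33·X²
At X = 88: dY/dX = 255552, Y = 7496192

Elasticity = 255552 · (88 / 7496192) = 3

Interpretation: for a small percentage change in X, the percentage change in Y is approximately 3.00 times as large.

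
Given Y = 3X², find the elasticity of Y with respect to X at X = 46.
Elasticity = 2

Elasticity = (dY/dX) · (X/Y)

dY/dX = 6·X
At X = 46: dY/dX = 276, Y = 6348

Elasticity = 276 · (46 / 6348) = 2

Interpretation: for a small percentage change in X, the percentage change in Y is approximately 2.00 times as large.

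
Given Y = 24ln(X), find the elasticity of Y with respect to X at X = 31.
Elasticity = 1/ln(31) ≈ 0.2912

Elasticity = (dY/dX) · (X/Y)

dY/dX = 24/X
At X = 31: dY/dX = 24/31, Y = 24·ln(31)

Elasticity = (24/31) · (31 / (24·ln(31))) = 1/ln(31) ≈ 0.2912

Interpretation: for a small percentage change in X, the percentage change in Y is approximately 0.29 times as large.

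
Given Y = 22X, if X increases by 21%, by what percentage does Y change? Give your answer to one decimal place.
21.0%

For Y = 22X:
If X → X(1 + 0.21)
Then Y → Y · (1 + 0.21)^1
     = Y · 1.2100

Percentage change = ((1 + 0.21)^1 − 1) × 100% = 21.0%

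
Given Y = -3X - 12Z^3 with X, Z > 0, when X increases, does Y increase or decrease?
Y decreases

Taking the partial derivative:
∂Y/∂X = -3

∂Y/∂X = -3 < 0 (assuming positive values)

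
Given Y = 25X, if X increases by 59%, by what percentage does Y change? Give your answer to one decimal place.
59.0%

For Y = 25X:
If X → X(1 + 0.59)
Then Y → Y · (1 + 0.59)^1
     = Y · 1.5900

Percentage change = ((1 + 0.59)^1 − 1) × 100% = 59.0%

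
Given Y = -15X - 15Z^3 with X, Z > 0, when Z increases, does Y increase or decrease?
Y decreases

Taking the partial derivative:
∂Y/∂Z = -45Z^2

∂Y/∂Z = -45Z^2 < 0 (assuming positive values)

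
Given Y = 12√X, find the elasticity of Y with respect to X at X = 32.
Elasticity = 1/2

Elasticity = (dY/dX) · (X/Y)

dY/dX = 6/√X
At X = 32: dY/dX = 3·√2/4, Y = 48·√2

Elasticity = (3·√2/4) · (32 / (48·√2)) = 1/2

Interpretation: for a small percentage change in X, the percentage change in Y is approximately 0.50 times as large.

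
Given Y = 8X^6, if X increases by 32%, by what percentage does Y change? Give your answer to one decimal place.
429.0%

For Y = 8X^6:
If X → X(1 + 0.32)
Then Y → Y · (1 + 0.32)^6
     ≈ Y · 5.2899

Percentage change = ((1 + 0.32)^6 − 1) × 100% ≈ 429.0%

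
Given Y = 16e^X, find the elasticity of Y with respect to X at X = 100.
Elasticity = 100

Elasticity = (dY/dX) · (X/Y)

dY/dX = 16·e^X
At X = 100: dY/dX = 16·e^100, Y = 16·e^100

Elasticity = (16·e^100) · (100 / (16·e^100)) = 100

Interpretation: for a small percentage change in X, the percentage change in Y is approximately 100.00 times as large.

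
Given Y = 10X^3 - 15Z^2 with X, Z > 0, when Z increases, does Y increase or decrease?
Y decreases

Taking the partial derivative:
∂Y/∂Z = -30Z

∂Y/∂Z = -30Z < 0 (assuming positive values)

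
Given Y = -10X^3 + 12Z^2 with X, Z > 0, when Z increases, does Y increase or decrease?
Y increases

Taking the partial derivative:
∂Y/∂Z = 24Z

∂Y/∂Z = 24Z > 0 (assuming positive values)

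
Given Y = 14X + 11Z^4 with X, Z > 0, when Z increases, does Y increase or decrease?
Y increases

Taking the partial derivative:
∂Y/∂Z = 44Z^3

∂Y/∂Z = 44Z^3 > 0 (assuming positive values)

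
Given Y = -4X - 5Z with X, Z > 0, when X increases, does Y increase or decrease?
Y decreases

Taking the partial derivative:
∂Y/∂X = -4

∂Y/∂X = -4 < 0 (assuming positive values)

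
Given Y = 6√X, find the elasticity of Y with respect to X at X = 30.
Elasticity = 1/2

Elasticity = (dY/dX) · (X/Y)

dY/dX = 3/√X
At X = 30: dY/dX = √30/10, Y = 6·√30

Elasticity = (√30/10) · (30 / (6·√30)) = 1/2

Interpretation: for a small percentage change in X, the percentage change in Y is approximately 0.50 times as large.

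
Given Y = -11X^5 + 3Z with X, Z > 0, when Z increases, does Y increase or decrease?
Y increases

Taking the partial derivative:
∂Y/∂Z = 3

∂Y/∂Z = 3 > 0 (assuming positive values)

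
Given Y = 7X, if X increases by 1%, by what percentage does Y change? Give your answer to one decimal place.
1.0%

For Y = 7X:
If X → X(1 + 0.01)
Then Y → Y · (1 + 0.01)^1
     = Y · 1.0100

Percentage change = ((1 + 0.01)^1 − 1) × 100% = 1.0%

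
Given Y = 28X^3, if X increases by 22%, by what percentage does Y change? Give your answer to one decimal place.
81.6%

For Y = 28X^3:
If X → X(1 + 0.22)
Then Y → Y · (1 + 0.22)^3
     ≈ Y · 1.8158

Percentage change = ((1 + 0.22)^3 − 1) × 100% ≈ 81.6%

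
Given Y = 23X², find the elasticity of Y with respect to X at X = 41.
Elasticity = 2

Elasticity = (dY/dX) · (X/Y)

dY/dX = 46·X
At X = 41: dY/dX = 1886, Y = 38663

Elasticity = 1886 · (41 / 38663) = 2

Interpretation: for a small percentage change in X, the percentage change in Y is approximately 2.00 times as large.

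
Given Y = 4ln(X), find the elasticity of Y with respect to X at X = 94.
Elasticity = 1/ln(94) ≈ 0.2201

Elasticity = (dY/dX) · (X/Y)

dY/dX = 4/X
At X = 94: dY/dX = 2/47, Y = 4·ln(94)

Elasticity = (2/47) · (94 / (4·ln(94))) = 1/ln(94) ≈ 0.2201

Interpretation: for a small percentage change in X, the percentage change in Y is approximately 0.22 times as large.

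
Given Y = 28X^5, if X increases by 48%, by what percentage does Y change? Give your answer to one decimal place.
610.1%

For Y = 28X^5:
If X → X(1 + 0.48)
Then Y → Y · (1 + 0.48)^5
     ≈ Y · 7.1008

Percentage change = ((1 + 0.48)^5 − 1) × 100% ≈ 610.1%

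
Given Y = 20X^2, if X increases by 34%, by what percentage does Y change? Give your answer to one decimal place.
79.6%

For Y = 20X^2:
If X → X(1 + 0.34)
Then Y → Y · (1 + 0.34)^2
     = Y · 1.7956

Percentage change = ((1 + 0.34)^2 − 1) × 100% ≈ 79.6%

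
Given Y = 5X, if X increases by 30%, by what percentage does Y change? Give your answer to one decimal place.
30.0%

For Y = 5X:
If X → X(1 + 0.3)
Then Y → Y · (1 + 0.3)^1
     = Y · 1.3000

Percentage change = ((1 + 0.3)^1 − 1) × 100% = 30.0%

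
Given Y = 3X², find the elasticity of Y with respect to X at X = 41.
Elasticity = 2

Elasticity = (dY/dX) · (X/Y)

dY/dX = 6·X
At X = 41: dY/dX = 246, Y = 5043

Elasticity = 246 · (41 / 5043) = 2

Interpretation: for a small percentage change in X, the percentage change in Y is approximately 2.00 times as large.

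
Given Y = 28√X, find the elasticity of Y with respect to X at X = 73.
Elasticity = 1/2

Elasticity = (dY/dX) · (X/Y)

dY/dX = 14/√X
At X = 73: dY/dX = 14·√73/73, Y = 28·√73

Elasticity = (14·√73/73) · (73 / (28·√73)) = 1/2

Interpretation: for a small percentage change in X, the percentage change in Y is approximately 0.50 times as large.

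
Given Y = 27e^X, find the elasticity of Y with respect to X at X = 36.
Elasticity = 36

Elasticity = (dY/dX) · (X/Y)

dY/dX = 27·e^X
At X = 36: dY/dX = 27·e^36, Y = 27·e^36

Elasticity = (27·e^36) · (36 / (27·e^36)) = 36

Interpretation: for a small percentage change in X, the percentage change in Y is approximately 36.00 times as large.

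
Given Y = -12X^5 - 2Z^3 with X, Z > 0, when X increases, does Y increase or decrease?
Y decreases

Taking the partial derivative:
∂Y/∂X = -60X^4

∂Y/∂X = -60X^4 < 0 (assuming positive values)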